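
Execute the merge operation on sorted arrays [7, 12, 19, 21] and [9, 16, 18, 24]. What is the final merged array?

Merging process:

Compare 7 vs 9: take 7 from left. Merged: [7]
Compare 12 vs 9: take 9 from right. Merged: [7, 9]
Compare 12 vs 16: take 12 from left. Merged: [7, 9, 12]
Compare 19 vs 16: take 16 from right. Merged: [7, 9, 12, 16]
Compare 19 vs 18: take 18 from right. Merged: [7, 9, 12, 16, 18]
Compare 19 vs 24: take 19 from left. Merged: [7, 9, 12, 16, 18, 19]
Compare 21 vs 24: take 21 from left. Merged: [7, 9, 12, 16, 18, 19, 21]
Append remaining from right: [24]. Merged: [7, 9, 12, 16, 18, 19, 21, 24]

Final merged array: [7, 9, 12, 16, 18, 19, 21, 24]
Total comparisons: 7

The merged array is [7, 9, 12, 16, 18, 19, 21, 24], requiring 7 comparisons. The merge step runs in O(n) time where n is the total number of elements.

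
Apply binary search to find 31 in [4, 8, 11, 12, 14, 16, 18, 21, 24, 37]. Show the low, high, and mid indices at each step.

Binary search for 31 in [4, 8, 11, 12, 14, 16, 18, 21, 24, 37]:

lo=0, hi=9, mid=4, arr[mid]=14 -> 14 < 31, search right half
lo=5, hi=9, mid=7, arr[mid]=21 -> 21 < 31, search right half
lo=8, hi=9, mid=8, arr[mid]=24 -> 24 < 31, search right half
lo=9, hi=9, mid=9, arr[mid]=37 -> 37 > 31, search left half
lo=9 > hi=8, target 31 not found

Binary search determines that 31 is not in the array after 4 comparisons. The search space was exhausted without finding the target.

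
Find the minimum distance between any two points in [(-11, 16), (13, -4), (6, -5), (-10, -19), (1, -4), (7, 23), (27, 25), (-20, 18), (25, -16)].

Computing all pairwise distances among 9 points:

d((-11, 16), (13, -4)) = 31.241
d((-11, 16), (6, -5)) = 27.0185
d((-11, 16), (-10, -19)) = 35.0143
d((-11, 16), (1, -4)) = 23.3238
d((-11, 16), (7, 23)) = 19.3132
d((-11, 16), (27, 25)) = 39.0512
d((-11, 16), (-20, 18)) = 9.2195
d((-11, 16), (25, -16)) = 48.1664
d((13, -4), (6, -5)) = 7.0711
d((13, -4), (-10, -19)) = 27.4591
d((13, -4), (1, -4)) = 12.0
d((13, -4), (7, 23)) = 27.6586
d((13, -4), (27, 25)) = 32.2025
d((13, -4), (-20, 18)) = 39.6611
d((13, -4), (25, -16)) = 16.9706
d((6, -5), (-10, -19)) = 21.2603
d((6, -5), (1, -4)) = 5.099 <-- minimum
d((6, -5), (7, 23)) = 28.0179
d((6, -5), (27, 25)) = 36.6197
d((6, -5), (-20, 18)) = 34.7131
d((6, -5), (25, -16)) = 21.9545
d((-10, -19), (1, -4)) = 18.6011
d((-10, -19), (7, 23)) = 45.31
d((-10, -19), (27, 25)) = 57.4891
d((-10, -19), (-20, 18)) = 38.3275
d((-10, -19), (25, -16)) = 35.1283
d((1, -4), (7, 23)) = 27.6586
d((1, -4), (27, 25)) = 38.9487
d((1, -4), (-20, 18)) = 30.4138
d((1, -4), (25, -16)) = 26.8328
d((7, 23), (27, 25)) = 20.0998
d((7, 23), (-20, 18)) = 27.4591
d((7, 23), (25, -16)) = 42.9535
d((27, 25), (-20, 18)) = 47.5184
d((27, 25), (25, -16)) = 41.0488
d((-20, 18), (25, -16)) = 56.4004

Closest pair: (6, -5) and (1, -4) with distance 5.099

The closest pair is (6, -5) and (1, -4) with Euclidean distance 5.099. For 9 points, brute-force pairwise comparison is shown above. For large n, the divide-and-conquer algorithm (sort by x, recurse on halves, check the dividing strip) achieves O(n log n).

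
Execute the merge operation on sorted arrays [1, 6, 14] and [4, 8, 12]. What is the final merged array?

Merging process:

Compare 1 vs 4: take 1 from left. Merged: [1]
Compare 6 vs 4: take 4 from right. Merged: [1, 4]
Compare 6 vs 8: take 6 from left. Merged: [1, 4, 6]
Compare 14 vs 8: take 8 from right. Merged: [1, 4, 6, 8]
Compare 14 vs 12: take 12 from right. Merged: [1, 4, 6, 8, 12]
Append remaining from left: [14]. Merged: [1, 4, 6, 8, 12, 14]

Final merged array: [1, 4, 6, 8, 12, 14]
Total comparisons: 5

The merged array is [1, 4, 6, 8, 12, 14], requiring 5 comparisons. The merge step runs in O(n) time where n is the total number of elements.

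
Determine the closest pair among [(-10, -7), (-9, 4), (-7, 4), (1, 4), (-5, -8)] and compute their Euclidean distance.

Computing all pairwise distances among 5 points:

d((-10, -7), (-9, 4)) = 11.0454
d((-10, -7), (-7, 4)) = 11.4018
d((-10, -7), (1, 4)) = 15.5563
d((-10, -7), (-5, -8)) = 5.099
d((-9, 4), (-7, 4)) = 2.0 <-- minimum
d((-9, 4), (1, 4)) = 10.0
d((-9, 4), (-5, -8)) = 12.6491
d((-7, 4), (1, 4)) = 8.0
d((-7, 4), (-5, -8)) = 12.1655
d((1, 4), (-5, -8)) = 13.4164

Closest pair: (-9, 4) and (-7, 4) with distance 2.0

The closest pair is (-9, 4) and (-7, 4) with Euclidean distance 2.0. For 5 points, brute-force pairwise comparison is shown above. For large n, the divide-and-conquer algorithm (sort by x, recurse on halves, check the dividing strip) achieves O(n log n).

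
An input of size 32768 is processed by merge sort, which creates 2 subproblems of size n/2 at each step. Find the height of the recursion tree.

For divide and conquer with division factor 2:

Problem sizes at each level:
Level 0: 32768
Level 1: 16384
Level 2: 8192
Level 3: 4096
Level 4: 2048
Level 5: 1024
Level 6: 512
Level 7: 256
Level 8: 128
Level 9: 64
Level 10: 32
Level 11: 16
Level 12: 8
Level 13: 4
Level 14: 2
Level 15: 1

The root is level 0 and the size-1 base case is level 15 (the tree spans levels 0 through 15, i.e. 16 levels counting the root), so the depth is the number of divisions: log_2(32768) = 15

The recursion tree depth is log_2(32768) = 15. At each level, the problem size is divided by 2, so it takes 15 divisions to reduce to a base case of size 1. The algorithm makes 2 recursive calls at each level.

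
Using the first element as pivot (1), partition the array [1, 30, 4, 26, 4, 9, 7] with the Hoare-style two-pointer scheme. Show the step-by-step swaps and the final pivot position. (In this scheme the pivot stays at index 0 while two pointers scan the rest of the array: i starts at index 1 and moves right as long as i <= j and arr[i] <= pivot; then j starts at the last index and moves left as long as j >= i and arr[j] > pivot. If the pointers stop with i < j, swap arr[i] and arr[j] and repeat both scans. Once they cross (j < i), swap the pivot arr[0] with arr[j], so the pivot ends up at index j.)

Hoare-style two-pointer partition with pivot = 1:

Initial array: [1, 30, 4, 26, 4, 9, 7]

Pointers start at i = 1, j = 6.
i ends at 1, j ends at 0: the pointers have crossed (j < i), so scanning stops.

j = 0, so swapping arr[0] with arr[j] leaves the pivot at position 0: [1, 30, 4, 26, 4, 9, 7]
Pivot position: 0

After partitioning with pivot 1, the array becomes [1, 30, 4, 26, 4, 9, 7]. The pivot is placed at index 0. All elements to the left of the pivot are <= 1, and all elements to the right are > 1.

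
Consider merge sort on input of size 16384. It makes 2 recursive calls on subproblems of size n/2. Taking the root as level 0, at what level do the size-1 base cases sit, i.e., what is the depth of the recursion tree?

For divide and conquer with division factor 2:

Problem sizes at each level:
Level 0: 16384
Level 1: 8192
Level 2: 4096
Level 3: 2048
Level 4: 1024
Level 5: 512
Level 6: 256
Level 7: 128
Level 8: 64
Level 9: 32
Level 10: 16
Level 11: 8
Level 12: 4
Level 13: 2
Level 14: 1

The root is level 0 and the size-1 base case is level 14 (the tree spans levels 0 through 14, i.e. 15 levels counting the root), so the depth is the number of divisions: log_2(16384) = 14

The recursion tree depth is log_2(16384) = 14. At each level, the problem size is divided by 2, so it takes 14 divisions to reduce to a base case of size 1. The algorithm makes 2 recursive calls at each level.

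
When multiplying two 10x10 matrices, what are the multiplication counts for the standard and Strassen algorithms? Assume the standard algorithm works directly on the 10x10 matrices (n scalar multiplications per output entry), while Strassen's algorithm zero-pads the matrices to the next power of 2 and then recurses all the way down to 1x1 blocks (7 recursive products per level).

Matrix multiplication for 10x10 matrices:

Strassen's algorithm requires power-of-2 dimensions. Pad 10x10 to 16x16 (next power of 2).

Standard algorithm: 10^3 = 1000 multiplications
Strassen's algorithm: 7^(log2(16)) = 7^4 = 2401 multiplications
Difference: 1000 - 2401 = -1401 (Strassen uses MORE here due to padding overhead — for small or just-over-power-of-2 n, padding can outweigh the per-level savings)

Standard: 1000 multiplications (10^3). Strassen: 2401 multiplications (7^4, after padding to 16x16). Strassen reduces 8 recursive multiplications to 7 at each level.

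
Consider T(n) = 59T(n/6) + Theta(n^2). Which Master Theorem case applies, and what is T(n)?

Master Theorem for T(n) = 59T(n/6) + O(n^2):

a = 59, b = 6, c = 2
log_b(a) = log_6(59) = 2.2757

Case 1: c = 2 < log_6(59) = 2.2757
T(n) = O(n^(log_6 59))

For T(n) = 59T(n/6) + O(n^2): log_6(59) = 2.2757. This is Case 1 of the Master Theorem (c < log_b(a), work dominated by leaves), giving O(n^(log_6 59)).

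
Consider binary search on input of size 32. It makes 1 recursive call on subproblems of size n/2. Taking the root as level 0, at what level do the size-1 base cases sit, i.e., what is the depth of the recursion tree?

For divide and conquer with division factor 2:

Problem sizes at each level:
Level 0: 32
Level 1: 16
Level 2: 8
Level 3: 4
Level 4: 2
Level 5: 1

The root is level 0 and the size-1 base case is level 5 (the tree spans levels 0 through 5, i.e. 6 levels counting the root), so the depth is the number of divisions: log_2(32) = 5

The recursion tree depth is log_2(32) = 5. At each level, the problem size is divided by 2, so it takes 5 divisions to reduce to a base case of size 1. The algorithm makes 1 recursive call at each level.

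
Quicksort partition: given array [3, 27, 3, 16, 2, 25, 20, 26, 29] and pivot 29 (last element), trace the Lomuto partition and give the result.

Lomuto partition with pivot = 29:

Initial array: [3, 27, 3, 16, 2, 25, 20, 26, 29]

arr[0]=3 <= 29: swap with position 0, array becomes [3, 27, 3, 16, 2, 25, 20, 26, 29]
arr[1]=27 <= 29: swap with position 1, array becomes [3, 27, 3, 16, 2, 25, 20, 26, 29]
arr[2]=3 <= 29: swap with position 2, array becomes [3, 27, 3, 16, 2, 25, 20, 26, 29]
arr[3]=16 <= 29: swap with position 3, array becomes [3, 27, 3, 16, 2, 25, 20, 26, 29]
arr[4]=2 <= 29: swap with position 4, array becomes [3, 27, 3, 16, 2, 25, 20, 26, 29]
arr[5]=25 <= 29: swap with position 5, array becomes [3, 27, 3, 16, 2, 25, 20, 26, 29]
arr[6]=20 <= 29: swap with position 6, array becomes [3, 27, 3, 16, 2, 25, 20, 26, 29]
arr[7]=26 <= 29: swap with position 7, array becomes [3, 27, 3, 16, 2, 25, 20, 26, 29]

Place pivot at position 8: [3, 27, 3, 16, 2, 25, 20, 26, 29]
Pivot position: 8

After partitioning with pivot 29, the array becomes [3, 27, 3, 16, 2, 25, 20, 26, 29]. The pivot is placed at index 8. All elements to the left of the pivot are <= 29, and all elements to the right are > 29.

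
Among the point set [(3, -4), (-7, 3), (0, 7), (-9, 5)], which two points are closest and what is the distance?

Computing all pairwise distances among 4 points:

d((3, -4), (-7, 3)) = 12.2066
d((3, -4), (0, 7)) = 11.4018
d((3, -4), (-9, 5)) = 15.0
d((-7, 3), (0, 7)) = 8.0623
d((-7, 3), (-9, 5)) = 2.8284 <-- minimum
d((0, 7), (-9, 5)) = 9.2195

Closest pair: (-7, 3) and (-9, 5) with distance 2.8284

The closest pair is (-7, 3) and (-9, 5) with Euclidean distance 2.8284. For 4 points, brute-force pairwise comparison is shown above. For large n, the divide-and-conquer algorithm (sort by x, recurse on halves, check the dividing strip) achieves O(n log n).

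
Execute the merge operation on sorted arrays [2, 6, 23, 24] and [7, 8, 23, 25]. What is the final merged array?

Merging process:

Compare 2 vs 7: take 2 from left. Merged: [2]
Compare 6 vs 7: take 6 from left. Merged: [2, 6]
Compare 23 vs 7: take 7 from right. Merged: [2, 6, 7]
Compare 23 vs 8: take 8 from right. Merged: [2, 6, 7, 8]
Compare 23 vs 23: take 23 from left. Merged: [2, 6, 7, 8, 23]
Compare 24 vs 23: take 23 from right. Merged: [2, 6, 7, 8, 23, 23]
Compare 24 vs 25: take 24 from left. Merged: [2, 6, 7, 8, 23, 23, 24]
Append remaining from right: [25]. Merged: [2, 6, 7, 8, 23, 23, 24, 25]

Final merged array: [2, 6, 7, 8, 23, 23, 24, 25]
Total comparisons: 7

The merged array is [2, 6, 7, 8, 23, 23, 24, 25], requiring 7 comparisons. The merge step runs in O(n) time where n is the total number of elements.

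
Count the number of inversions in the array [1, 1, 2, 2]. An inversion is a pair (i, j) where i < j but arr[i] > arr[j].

Finding inversions in [1, 1, 2, 2]:


Total inversions: 0

The array has 0 inversions. It is already sorted.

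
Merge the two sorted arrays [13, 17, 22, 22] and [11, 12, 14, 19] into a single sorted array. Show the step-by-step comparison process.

Merging process:

Compare 13 vs 11: take 11 from right. Merged: [11]
Compare 13 vs 12: take 12 from right. Merged: [11, 12]
Compare 13 vs 14: take 13 from left. Merged: [11, 12, 13]
Compare 17 vs 14: take 14 from right. Merged: [11, 12, 13, 14]
Compare 17 vs 19: take 17 from left. Merged: [11, 12, 13, 14, 17]
Compare 22 vs 19: take 19 from right. Merged: [11, 12, 13, 14, 17, 19]
Append remaining from left: [22, 22]. Merged: [11, 12, 13, 14, 17, 19, 22, 22]

Final merged array: [11, 12, 13, 14, 17, 19, 22, 22]
Total comparisons: 6

The merged array is [11, 12, 13, 14, 17, 19, 22, 22], requiring 6 comparisons. The merge step runs in O(n) time where n is the total number of elements.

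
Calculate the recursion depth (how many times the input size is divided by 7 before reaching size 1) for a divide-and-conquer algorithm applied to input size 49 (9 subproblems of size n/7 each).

For divide and conquer with division factor 7:

Problem sizes at each level:
Level 0: 49
Level 1: 7
Level 2: 1

The root is level 0 and the size-1 base case is level 2 (the tree spans levels 0 through 2, i.e. 3 levels counting the root), so the depth is the number of divisions: log_7(49) = 2

The recursion tree depth is log_7(49) = 2. At each level, the problem size is divided by 7, so it takes 2 divisions to reduce to a base case of size 1. The algorithm makes 9 recursive calls at each level.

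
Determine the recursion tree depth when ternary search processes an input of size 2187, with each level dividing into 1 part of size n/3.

For divide and conquer with division factor 3:

Problem sizes at each level:
Level 0: 2187
Level 1: 729
Level 2: 243
Level 3: 81
Level 4: 27
Level 5: 9
Level 6: 3
Level 7: 1

The root is level 0 and the size-1 base case is level 7 (the tree spans levels 0 through 7, i.e. 8 levels counting the root), so the depth is the number of divisions: log_3(2187) = 7

The recursion tree depth is log_3(2187) = 7. At each level, the problem size is divided by 3, so it takes 7 divisions to reduce to a base case of size 1. The algorithm makes 1 recursive call at each level.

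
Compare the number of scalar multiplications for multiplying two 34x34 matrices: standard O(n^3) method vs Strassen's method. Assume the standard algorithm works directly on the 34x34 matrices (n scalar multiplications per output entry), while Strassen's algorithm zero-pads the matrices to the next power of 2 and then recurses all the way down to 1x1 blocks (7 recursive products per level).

Matrix multiplication for 34x34 matrices:

Strassen's algorithm requires power-of-2 dimensions. Pad 34x34 to 64x64 (next power of 2).

Standard algorithm: 34^3 = 39304 multiplications
Strassen's algorithm: 7^(log2(64)) = 7^6 = 117649 multiplications
Difference: 39304 - 117649 = -78345 (Strassen uses MORE here due to padding overhead — for small or just-over-power-of-2 n, padding can outweigh the per-level savings)

Standard: 39304 multiplications (34^3). Strassen: 117649 multiplications (7^6, after padding to 64x64). Strassen reduces 8 recursive multiplications to 7 at each level.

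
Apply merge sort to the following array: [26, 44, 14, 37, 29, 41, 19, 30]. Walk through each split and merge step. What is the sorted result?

Merge sort trace:

Split: [26, 44, 14, 37, 29, 41, 19, 30] -> [26, 44, 14, 37] and [29, 41, 19, 30]
  Split: [26, 44, 14, 37] -> [26, 44] and [14, 37]
    Split: [26, 44] -> [26] and [44]
    Merge: [26] + [44] -> [26, 44]
    Split: [14, 37] -> [14] and [37]
    Merge: [14] + [37] -> [14, 37]
  Merge: [26, 44] + [14, 37] -> [14, 26, 37, 44]
  Split: [29, 41, 19, 30] -> [29, 41] and [19, 30]
    Split: [29, 41] -> [29] and [41]
    Merge: [29] + [41] -> [29, 41]
    Split: [19, 30] -> [19] and [30]
    Merge: [19] + [30] -> [19, 30]
  Merge: [29, 41] + [19, 30] -> [19, 29, 30, 41]
Merge: [14, 26, 37, 44] + [19, 29, 30, 41] -> [14, 19, 26, 29, 30, 37, 41, 44]

Final sorted array: [14, 19, 26, 29, 30, 37, 41, 44]

The merge sort proceeds by recursively splitting the array and merging sorted halves.
After all merges, the sorted array is [14, 19, 26, 29, 30, 37, 41, 44].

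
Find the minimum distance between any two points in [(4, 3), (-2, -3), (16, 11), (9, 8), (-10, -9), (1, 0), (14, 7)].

Computing all pairwise distances among 7 points:

d((4, 3), (-2, -3)) = 8.4853
d((4, 3), (16, 11)) = 14.4222
d((4, 3), (9, 8)) = 7.0711
d((4, 3), (-10, -9)) = 18.4391
d((4, 3), (1, 0)) = 4.2426 <-- minimum
d((4, 3), (14, 7)) = 10.7703
d((-2, -3), (16, 11)) = 22.8035
d((-2, -3), (9, 8)) = 15.5563
d((-2, -3), (-10, -9)) = 10.0
d((-2, -3), (1, 0)) = 4.2426 <-- minimum
d((-2, -3), (14, 7)) = 18.868
d((16, 11), (9, 8)) = 7.6158
d((16, 11), (-10, -9)) = 32.8024
d((16, 11), (1, 0)) = 18.6011
d((16, 11), (14, 7)) = 4.4721
d((9, 8), (-10, -9)) = 25.4951
d((9, 8), (1, 0)) = 11.3137
d((9, 8), (14, 7)) = 5.099
d((-10, -9), (1, 0)) = 14.2127
d((-10, -9), (14, 7)) = 28.8444
d((1, 0), (14, 7)) = 14.7648

Minimum distance: 4.2426 (tie among 2 pairs: (4, 3) and (1, 0); (-2, -3) and (1, 0))

The minimum Euclidean distance is 4.2426. There is a tie: 2 pairs achieve this minimum — (4, 3) and (1, 0); (-2, -3) and (1, 0). Any of these is a valid closest pair. For 7 points, brute-force pairwise comparison is shown above. For large n, the divide-and-conquer algorithm (sort by x, recurse on halves, check the dividing strip) achieves O(n log n).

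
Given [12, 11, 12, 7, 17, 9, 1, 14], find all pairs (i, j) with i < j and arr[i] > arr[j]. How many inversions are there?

Finding inversions in [12, 11, 12, 7, 17, 9, 1, 14]:

(0, 1): arr[0]=12 > arr[1]=11
(0, 3): arr[0]=12 > arr[3]=7
(0, 5): arr[0]=12 > arr[5]=9
(0, 6): arr[0]=12 > arr[6]=1
(1, 3): arr[1]=11 > arr[3]=7
(1, 5): arr[1]=11 > arr[5]=9
(1, 6): arr[1]=11 > arr[6]=1
(2, 3): arr[2]=12 > arr[3]=7
(2, 5): arr[2]=12 > arr[5]=9
(2, 6): arr[2]=12 > arr[6]=1
(3, 6): arr[3]=7 > arr[6]=1
(4, 5): arr[4]=17 > arr[5]=9
(4, 6): arr[4]=17 > arr[6]=1
(4, 7): arr[4]=17 > arr[7]=14
(5, 6): arr[5]=9 > arr[6]=1

Total inversions: 15

The array has 15 inversion(s): (0,1), (0,3), (0,5), (0,6), (1,3), (1,5), (1,6), (2,3), (2,5), (2,6), (3,6), (4,5), (4,6), (4,7), (5,6). Each pair (i,j) satisfies i < j and arr[i] > arr[j].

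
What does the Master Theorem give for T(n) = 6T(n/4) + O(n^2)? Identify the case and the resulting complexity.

Master Theorem for T(n) = 6T(n/4) + O(n^2):

a = 6, b = 4, c = 2
log_b(a) = log_4(6) = 1.2925

Case 3: c = 2 > log_4(6) = 1.2925
T(n) = O(n^2) = O(n^2)

For T(n) = 6T(n/4) + O(n^2): log_4(6) = 1.2925. This is Case 3 of the Master Theorem (c > log_b(a), work dominated by root), giving O(n^2).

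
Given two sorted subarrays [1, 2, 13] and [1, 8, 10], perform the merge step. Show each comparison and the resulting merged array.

Merging process:

Compare 1 vs 1: take 1 from left. Merged: [1]
Compare 2 vs 1: take 1 from right. Merged: [1, 1]
Compare 2 vs 8: take 2 from left. Merged: [1, 1, 2]
Compare 13 vs 8: take 8 from right. Merged: [1, 1, 2, 8]
Compare 13 vs 10: take 10 from right. Merged: [1, 1, 2, 8, 10]
Append remaining from left: [13]. Merged: [1, 1, 2, 8, 10, 13]

Final merged array: [1, 1, 2, 8, 10, 13]
Total comparisons: 5

The merged array is [1, 1, 2, 8, 10, 13], requiring 5 comparisons. The merge step runs in O(n) time where n is the total number of elements.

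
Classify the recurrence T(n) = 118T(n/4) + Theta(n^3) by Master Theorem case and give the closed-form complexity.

Master Theorem for T(n) = 118T(n/4) + O(n^3):

a = 118, b = 4, c = 3
log_b(a) = log_4(118) = 3.4413

Case 1: c = 3 < log_4(118) = 3.4413
T(n) = O(n^(log_4 118))

For T(n) = 118T(n/4) + O(n^3): log_4(118) = 3.4413. This is Case 1 of the Master Theorem (c < log_b(a), work dominated by leaves), giving O(n^(log_4 118)).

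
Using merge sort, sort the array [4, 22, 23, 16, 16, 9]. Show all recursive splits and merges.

Merge sort trace:

Split: [4, 22, 23, 16, 16, 9] -> [4, 22, 23] and [16, 16, 9]
  Split: [4, 22, 23] -> [4] and [22, 23]
    Split: [22, 23] -> [22] and [23]
    Merge: [22] + [23] -> [22, 23]
  Merge: [4] + [22, 23] -> [4, 22, 23]
  Split: [16, 16, 9] -> [16] and [16, 9]
    Split: [16, 9] -> [16] and [9]
    Merge: [16] + [9] -> [9, 16]
  Merge: [16] + [9, 16] -> [9, 16, 16]
Merge: [4, 22, 23] + [9, 16, 16] -> [4, 9, 16, 16, 22, 23]

Final sorted array: [4, 9, 16, 16, 22, 23]

The merge sort proceeds by recursively splitting the array and merging sorted halves.
After all merges, the sorted array is [4, 9, 16, 16, 22, 23].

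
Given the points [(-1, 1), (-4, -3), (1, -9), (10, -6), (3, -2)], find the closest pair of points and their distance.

Computing all pairwise distances among 5 points:

d((-1, 1), (-4, -3)) = 5.0 <-- minimum
d((-1, 1), (1, -9)) = 10.198
d((-1, 1), (10, -6)) = 13.0384
d((-1, 1), (3, -2)) = 5.0 <-- minimum
d((-4, -3), (1, -9)) = 7.8102
d((-4, -3), (10, -6)) = 14.3178
d((-4, -3), (3, -2)) = 7.0711
d((1, -9), (10, -6)) = 9.4868
d((1, -9), (3, -2)) = 7.2801
d((10, -6), (3, -2)) = 8.0623

Minimum distance: 5.0 (tie among 2 pairs: (-1, 1) and (-4, -3); (-1, 1) and (3, -2))

The minimum Euclidean distance is 5.0. There is a tie: 2 pairs achieve this minimum — (-1, 1) and (-4, -3); (-1, 1) and (3, -2). Any of these is a valid closest pair. For 5 points, brute-force pairwise comparison is shown above. For large n, the divide-and-conquer algorithm (sort by x, recurse on halves, check the dividing strip) achieves O(n log n).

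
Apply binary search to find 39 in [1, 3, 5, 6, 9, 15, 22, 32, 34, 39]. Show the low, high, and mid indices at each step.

Binary search for 39 in [1, 3, 5, 6, 9, 15, 22, 32, 34, 39]:

lo=0, hi=9, mid=4, arr[mid]=9 -> 9 < 39, search right half
lo=5, hi=9, mid=7, arr[mid]=32 -> 32 < 39, search right half
lo=8, hi=9, mid=8, arr[mid]=34 -> 34 < 39, search right half
lo=9, hi=9, mid=9, arr[mid]=39 -> Found target at index 9!

Binary search finds 39 at index 9 after 4 comparisons. The search repeatedly halves the search space by comparing with the middle element.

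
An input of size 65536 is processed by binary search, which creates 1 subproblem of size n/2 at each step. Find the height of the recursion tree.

For divide and conquer with division factor 2:

Problem sizes at each level:
Level 0: 65536
Level 1: 32768
Level 2: 16384
Level 3: 8192
Level 4: 4096
Level 5: 2048
Level 6: 1024
Level 7: 512
Level 8: 256
Level 9: 128
Level 10: 64
Level 11: 32
Level 12: 16
Level 13: 8
Level 14: 4
Level 15: 2
Level 16: 1

The root is level 0 and the size-1 base case is level 16 (the tree spans levels 0 through 16, i.e. 17 levels counting the root), so the depth is the number of divisions: log_2(65536) = 16

The recursion tree depth is log_2(65536) = 16. At each level, the problem size is divided by 2, so it takes 16 divisions to reduce to a base case of size 1. The algorithm makes 1 recursive call at each level.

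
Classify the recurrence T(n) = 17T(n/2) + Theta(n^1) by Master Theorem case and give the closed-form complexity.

Master Theorem for T(n) = 17T(n/2) + O(n^1):

a = 17, b = 2, c = 1
log_b(a) = log_2(17) = 4.0875

Case 1: c = 1 < log_2(17) = 4.0875
T(n) = O(n^(log_2 17))

For T(n) = 17T(n/2) + O(n^1): log_2(17) = 4.0875. This is Case 1 of the Master Theorem (c < log_b(a), work dominated by leaves), giving O(n^(log_2 17)).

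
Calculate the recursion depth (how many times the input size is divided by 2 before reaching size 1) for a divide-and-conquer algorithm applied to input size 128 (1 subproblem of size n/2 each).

For divide and conquer with division factor 2:

Problem sizes at each level:
Level 0: 128
Level 1: 64
Level 2: 32
Level 3: 16
Level 4: 8
Level 5: 4
Level 6: 2
Level 7: 1

The root is level 0 and the size-1 base case is level 7 (the tree spans levels 0 through 7, i.e. 8 levels counting the root), so the depth is the number of divisions: log_2(128) = 7

The recursion tree depth is log_2(128) = 7. At each level, the problem size is divided by 2, so it takes 7 divisions to reduce to a base case of size 1. The algorithm makes 1 recursive call at each level.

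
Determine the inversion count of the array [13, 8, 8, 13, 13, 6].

Finding inversions in [13, 8, 8, 13, 13, 6]:

(0, 1): arr[0]=13 > arr[1]=8
(0, 2): arr[0]=13 > arr[2]=8
(0, 5): arr[0]=13 > arr[5]=6
(1, 5): arr[1]=8 > arr[5]=6
(2, 5): arr[2]=8 > arr[5]=6
(3, 5): arr[3]=13 > arr[5]=6
(4, 5): arr[4]=13 > arr[5]=6

Total inversions: 7

The array has 7 inversion(s): (0,1), (0,2), (0,5), (1,5), (2,5), (3,5), (4,5). Each pair (i,j) satisfies i < j and arr[i] > arr[j].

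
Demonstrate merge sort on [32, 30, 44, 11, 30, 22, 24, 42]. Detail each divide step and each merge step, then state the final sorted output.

Merge sort trace:

Split: [32, 30, 44, 11, 30, 22, 24, 42] -> [32, 30, 44, 11] and [30, 22, 24, 42]
  Split: [32, 30, 44, 11] -> [32, 30] and [44, 11]
    Split: [32, 30] -> [32] and [30]
    Merge: [32] + [30] -> [30, 32]
    Split: [44, 11] -> [44] and [11]
    Merge: [44] + [11] -> [11, 44]
  Merge: [30, 32] + [11, 44] -> [11, 30, 32, 44]
  Split: [30, 22, 24, 42] -> [30, 22] and [24, 42]
    Split: [30, 22] -> [30] and [22]
    Merge: [30] + [22] -> [22, 30]
    Split: [24, 42] -> [24] and [42]
    Merge: [24] + [42] -> [24, 42]
  Merge: [22, 30] + [24, 42] -> [22, 24, 30, 42]
Merge: [11, 30, 32, 44] + [22, 24, 30, 42] -> [11, 22, 24, 30, 30, 32, 42, 44]

Final sorted array: [11, 22, 24, 30, 30, 32, 42, 44]

The merge sort proceeds by recursively splitting the array and merging sorted halves.
After all merges, the sorted array is [11, 22, 24, 30, 30, 32, 42, 44].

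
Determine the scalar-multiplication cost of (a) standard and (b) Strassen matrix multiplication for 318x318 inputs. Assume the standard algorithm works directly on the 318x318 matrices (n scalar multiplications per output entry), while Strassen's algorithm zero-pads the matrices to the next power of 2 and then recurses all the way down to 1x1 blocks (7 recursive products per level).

Matrix multiplication for 318x318 matrices:

Strassen's algorithm requires power-of-2 dimensions. Pad 318x318 to 512x512 (next power of 2).

Standard algorithm: 318^3 = 32157432 multiplications
Strassen's algorithm: 7^(log2(512)) = 7^9 = 40353607 multiplications
Difference: 32157432 - 40353607 = -8196175 (Strassen uses MORE here due to padding overhead — for small or just-over-power-of-2 n, padding can outweigh the per-level savings)

Standard: 32157432 multiplications (318^3). Strassen: 40353607 multiplications (7^9, after padding to 512x512). Strassen reduces 8 recursive multiplications to 7 at each level.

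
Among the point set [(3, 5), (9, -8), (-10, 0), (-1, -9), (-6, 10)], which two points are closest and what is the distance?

Computing all pairwise distances among 5 points:

d((3, 5), (9, -8)) = 14.3178
d((3, 5), (-10, 0)) = 13.9284
d((3, 5), (-1, -9)) = 14.5602
d((3, 5), (-6, 10)) = 10.2956
d((9, -8), (-10, 0)) = 20.6155
d((9, -8), (-1, -9)) = 10.0499 <-- minimum
d((9, -8), (-6, 10)) = 23.4307
d((-10, 0), (-1, -9)) = 12.7279
d((-10, 0), (-6, 10)) = 10.7703
d((-1, -9), (-6, 10)) = 19.6469

Closest pair: (9, -8) and (-1, -9) with distance 10.0499

The closest pair is (9, -8) and (-1, -9) with Euclidean distance 10.0499. For 5 points, brute-force pairwise comparison is shown above. For large n, the divide-and-conquer algorithm (sort by x, recurse on halves, check the dividing strip) achieves O(n log n).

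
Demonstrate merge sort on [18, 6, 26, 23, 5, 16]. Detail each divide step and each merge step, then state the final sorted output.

Merge sort trace:

Split: [18, 6, 26, 23, 5, 16] -> [18, 6, 26] and [23, 5, 16]
  Split: [18, 6, 26] -> [18] and [6, 26]
    Split: [6, 26] -> [6] and [26]
    Merge: [6] + [26] -> [6, 26]
  Merge: [18] + [6, 26] -> [6, 18, 26]
  Split: [23, 5, 16] -> [23] and [5, 16]
    Split: [5, 16] -> [5] and [16]
    Merge: [5] + [16] -> [5, 16]
  Merge: [23] + [5, 16] -> [5, 16, 23]
Merge: [6, 18, 26] + [5, 16, 23] -> [5, 6, 16, 18, 23, 26]

Final sorted array: [5, 6, 16, 18, 23, 26]

The merge sort proceeds by recursively splitting the array and merging sorted halves.
After all merges, the sorted array is [5, 6, 16, 18, 23, 26].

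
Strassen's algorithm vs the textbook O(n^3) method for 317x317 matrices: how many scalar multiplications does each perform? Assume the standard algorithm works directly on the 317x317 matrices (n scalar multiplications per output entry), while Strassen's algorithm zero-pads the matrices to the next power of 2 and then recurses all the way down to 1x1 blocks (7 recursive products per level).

Matrix multiplication for 317x317 matrices:

Strassen's algorithm requires power-of-2 dimensions. Pad 317x317 to 512x512 (next power of 2).

Standard algorithm: 317^3 = 31855013 multiplications
Strassen's algorithm: 7^(log2(512)) = 7^9 = 40353607 multiplications
Difference: 31855013 - 40353607 = -8498594 (Strassen uses MORE here due to padding overhead — for small or just-over-power-of-2 n, padding can outweigh the per-level savings)

Standard: 31855013 multiplications (317^3). Strassen: 40353607 multiplications (7^9, after padding to 512x512). Strassen reduces 8 recursive multiplications to 7 at each level.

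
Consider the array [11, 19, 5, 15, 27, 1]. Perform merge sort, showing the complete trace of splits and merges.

Merge sort trace:

Split: [11, 19, 5, 15, 27, 1] -> [11, 19, 5] and [15, 27, 1]
  Split: [11, 19, 5] -> [11] and [19, 5]
    Split: [19, 5] -> [19] and [5]
    Merge: [19] + [5] -> [5, 19]
  Merge: [11] + [5, 19] -> [5, 11, 19]
  Split: [15, 27, 1] -> [15] and [27, 1]
    Split: [27, 1] -> [27] and [1]
    Merge: [27] + [1] -> [1, 27]
  Merge: [15] + [1, 27] -> [1, 15, 27]
Merge: [5, 11, 19] + [1, 15, 27] -> [1, 5, 11, 15, 19, 27]

Final sorted array: [1, 5, 11, 15, 19, 27]

The merge sort proceeds by recursively splitting the array and merging sorted halves.
After all merges, the sorted array is [1, 5, 11, 15, 19, 27].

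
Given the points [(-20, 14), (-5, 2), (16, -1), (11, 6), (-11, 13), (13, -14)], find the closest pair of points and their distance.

Computing all pairwise distances among 6 points:

d((-20, 14), (-5, 2)) = 19.2094
d((-20, 14), (16, -1)) = 39.0
d((-20, 14), (11, 6)) = 32.0156
d((-20, 14), (-11, 13)) = 9.0554
d((-20, 14), (13, -14)) = 43.2782
d((-5, 2), (16, -1)) = 21.2132
d((-5, 2), (11, 6)) = 16.4924
d((-5, 2), (-11, 13)) = 12.53
d((-5, 2), (13, -14)) = 24.0832
d((16, -1), (11, 6)) = 8.6023 <-- minimum
d((16, -1), (-11, 13)) = 30.4138
d((16, -1), (13, -14)) = 13.3417
d((11, 6), (-11, 13)) = 23.0868
d((11, 6), (13, -14)) = 20.0998
d((-11, 13), (13, -14)) = 36.1248

Closest pair: (16, -1) and (11, 6) with distance 8.6023

The closest pair is (16, -1) and (11, 6) with Euclidean distance 8.6023. For 6 points, brute-force pairwise comparison is shown above. For large n, the divide-and-conquer algorithm (sort by x, recurse on halves, check the dividing strip) achieves O(n log n).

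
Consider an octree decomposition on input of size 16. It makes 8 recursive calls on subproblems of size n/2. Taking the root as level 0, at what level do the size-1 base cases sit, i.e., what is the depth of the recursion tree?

For divide and conquer with division factor 2:

Problem sizes at each level:
Level 0: 16
Level 1: 8
Level 2: 4
Level 3: 2
Level 4: 1

The root is level 0 and the size-1 base case is level 4 (the tree spans levels 0 through 4, i.e. 5 levels counting the root), so the depth is the number of divisions: log_2(16) = 4

The recursion tree depth is log_2(16) = 4. At each level, the problem size is divided by 2, so it takes 4 divisions to reduce to a base case of size 1. The algorithm makes 8 recursive calls at each level.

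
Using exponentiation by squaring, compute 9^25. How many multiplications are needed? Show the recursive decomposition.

Computing 9^25 by squaring (build up from 9^1; each line after the first costs one multiplication):

9^1 = 9
9^2 = (9^1)^2 = 9^2 = 81
9^3 = 9 * 9^2 = 9 * 81 = 729
9^6 = (9^3)^2 = 729^2 = 531441
9^12 = (9^6)^2 = 531441^2 = 282429536481
9^24 = (9^12)^2 = 282429536481^2 = 79766443076872509863361
9^25 = 9 * 9^24 = 9 * 79766443076872509863361 = 717897987691852588770249

Result: 717897987691852588770249
Multiplications needed: 6 (6 lines after 9^1)

9^25 = 717897987691852588770249. Using exponentiation by squaring, this requires 6 multiplications. The key idea: if the exponent is even, square the half-power; if odd, multiply by the base once.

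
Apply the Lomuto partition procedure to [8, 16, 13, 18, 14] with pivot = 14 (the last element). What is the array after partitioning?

Lomuto partition with pivot = 14:

Initial array: [8, 16, 13, 18, 14]

arr[0]=8 <= 14: swap with position 0, array becomes [8, 16, 13, 18, 14]
arr[1]=16 > 14: no swap
arr[2]=13 <= 14: swap with position 1, array becomes [8, 13, 16, 18, 14]
arr[3]=18 > 14: no swap

Place pivot at position 2: [8, 13, 14, 18, 16]
Pivot position: 2

After partitioning with pivot 14, the array becomes [8, 13, 14, 18, 16]. The pivot is placed at index 2. All elements to the left of the pivot are <= 14, and all elements to the right are > 14.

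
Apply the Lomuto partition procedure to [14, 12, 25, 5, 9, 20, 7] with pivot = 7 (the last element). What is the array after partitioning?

Lomuto partition with pivot = 7:

Initial array: [14, 12, 25, 5, 9, 20, 7]

arr[0]=14 > 7: no swap
arr[1]=12 > 7: no swap
arr[2]=25 > 7: no swap
arr[3]=5 <= 7: swap with position 0, array becomes [5, 12, 25, 14, 9, 20, 7]
arr[4]=9 > 7: no swap
arr[5]=20 > 7: no swap

Place pivot at position 1: [5, 7, 25, 14, 9, 20, 12]
Pivot position: 1

After partitioning with pivot 7, the array becomes [5, 7, 25, 14, 9, 20, 12]. The pivot is placed at index 1. All elements to the left of the pivot are <= 7, and all elements to the right are > 7.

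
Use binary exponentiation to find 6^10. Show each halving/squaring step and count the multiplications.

Computing 6^10 by squaring (build up from 6^1; each line after the first costs one multiplication):

6^1 = 6
6^2 = (6^1)^2 = 6^2 = 36
6^4 = (6^2)^2 = 36^2 = 1296
6^5 = 6 * 6^4 = 6 * 1296 = 7776
6^10 = (6^5)^2 = 7776^2 = 60466176

Result: 60466176
Multiplications needed: 4 (4 lines after 6^1)

6^10 = 60466176. Using exponentiation by squaring, this requires 4 multiplications. The key idea: if the exponent is even, square the half-power; if odd, multiply by the base once.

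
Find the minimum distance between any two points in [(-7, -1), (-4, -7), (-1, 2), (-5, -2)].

Computing all pairwise distances among 4 points:

d((-7, -1), (-4, -7)) = 6.7082
d((-7, -1), (-1, 2)) = 6.7082
d((-7, -1), (-5, -2)) = 2.2361 <-- minimum
d((-4, -7), (-1, 2)) = 9.4868
d((-4, -7), (-5, -2)) = 5.099
d((-1, 2), (-5, -2)) = 5.6569

Closest pair: (-7, -1) and (-5, -2) with distance 2.2361

The closest pair is (-7, -1) and (-5, -2) with Euclidean distance 2.2361. For 4 points, brute-force pairwise comparison is shown above. For large n, the divide-and-conquer algorithm (sort by x, recurse on halves, check the dividing strip) achieves O(n log n).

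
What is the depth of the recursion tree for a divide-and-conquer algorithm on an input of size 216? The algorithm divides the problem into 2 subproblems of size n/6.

For divide and conquer with division factor 6:

Problem sizes at each level:
Level 0: 216
Level 1: 36
Level 2: 6
Level 3: 1

The root is level 0 and the size-1 base case is level 3 (the tree spans levels 0 through 3, i.e. 4 levels counting the root), so the depth is the number of divisions: log_6(216) = 3

The recursion tree depth is log_6(216) = 3. At each level, the problem size is divided by 6, so it takes 3 divisions to reduce to a base case of size 1. The algorithm makes 2 recursive calls at each level.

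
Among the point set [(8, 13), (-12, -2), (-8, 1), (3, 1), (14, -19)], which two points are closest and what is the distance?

Computing all pairwise distances among 5 points:

d((8, 13), (-12, -2)) = 25.0
d((8, 13), (-8, 1)) = 20.0
d((8, 13), (3, 1)) = 13.0
d((8, 13), (14, -19)) = 32.5576
d((-12, -2), (-8, 1)) = 5.0 <-- minimum
d((-12, -2), (3, 1)) = 15.2971
d((-12, -2), (14, -19)) = 31.0644
d((-8, 1), (3, 1)) = 11.0
d((-8, 1), (14, -19)) = 29.7321
d((3, 1), (14, -19)) = 22.8254

Closest pair: (-12, -2) and (-8, 1) with distance 5.0

The closest pair is (-12, -2) and (-8, 1) with Euclidean distance 5.0. For 5 points, brute-force pairwise comparison is shown above. For large n, the divide-and-conquer algorithm (sort by x, recurse on halves, check the dividing strip) achieves O(n log n).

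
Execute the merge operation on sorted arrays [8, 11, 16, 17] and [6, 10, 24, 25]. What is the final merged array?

Merging process:

Compare 8 vs 6: take 6 from right. Merged: [6]
Compare 8 vs 10: take 8 from left. Merged: [6, 8]
Compare 11 vs 10: take 10 from right. Merged: [6, 8, 10]
Compare 11 vs 24: take 11 from left. Merged: [6, 8, 10, 11]
Compare 16 vs 24: take 16 from left. Merged: [6, 8, 10, 11, 16]
Compare 17 vs 24: take 17 from left. Merged: [6, 8, 10, 11, 16, 17]
Append remaining from right: [24, 25]. Merged: [6, 8, 10, 11, 16, 17, 24, 25]

Final merged array: [6, 8, 10, 11, 16, 17, 24, 25]
Total comparisons: 6

The merged array is [6, 8, 10, 11, 16, 17, 24, 25], requiring 6 comparisons. The merge step runs in O(n) time where n is the total number of elements.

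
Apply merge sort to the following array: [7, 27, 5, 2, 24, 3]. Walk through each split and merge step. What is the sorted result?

Merge sort trace:

Split: [7, 27, 5, 2, 24, 3] -> [7, 27, 5] and [2, 24, 3]
  Split: [7, 27, 5] -> [7] and [27, 5]
    Split: [27, 5] -> [27] and [5]
    Merge: [27] + [5] -> [5, 27]
  Merge: [7] + [5, 27] -> [5, 7, 27]
  Split: [2, 24, 3] -> [2] and [24, 3]
    Split: [24, 3] -> [24] and [3]
    Merge: [24] + [3] -> [3, 24]
  Merge: [2] + [3, 24] -> [2, 3, 24]
Merge: [5, 7, 27] + [2, 3, 24] -> [2, 3, 5, 7, 24, 27]

Final sorted array: [2, 3, 5, 7, 24, 27]

The merge sort proceeds by recursively splitting the array and merging sorted halves.
After all merges, the sorted array is [2, 3, 5, 7, 24, 27].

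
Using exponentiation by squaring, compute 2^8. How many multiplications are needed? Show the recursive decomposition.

Computing 2^8 by squaring (build up from 2^1; each line after the first costs one multiplication):

2^1 = 2
2^2 = (2^1)^2 = 2^2 = 4
2^4 = (2^2)^2 = 4^2 = 16
2^8 = (2^4)^2 = 16^2 = 256

Result: 256
Multiplications needed: 3 (3 lines after 2^1)

2^8 = 256. Using exponentiation by squaring, this requires 3 multiplications. The key idea: if the exponent is even, square the half-power; if odd, multiply by the base once.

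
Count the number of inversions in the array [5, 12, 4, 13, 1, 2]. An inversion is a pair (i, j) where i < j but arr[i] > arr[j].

Finding inversions in [5, 12, 4, 13, 1, 2]:

(0, 2): arr[0]=5 > arr[2]=4
(0, 4): arr[0]=5 > arr[4]=1
(0, 5): arr[0]=5 > arr[5]=2
(1, 2): arr[1]=12 > arr[2]=4
(1, 4): arr[1]=12 > arr[4]=1
(1, 5): arr[1]=12 > arr[5]=2
(2, 4): arr[2]=4 > arr[4]=1
(2, 5): arr[2]=4 > arr[5]=2
(3, 4): arr[3]=13 > arr[4]=1
(3, 5): arr[3]=13 > arr[5]=2

Total inversions: 10

The array has 10 inversion(s): (0,2), (0,4), (0,5), (1,2), (1,4), (1,5), (2,4), (2,5), (3,4), (3,5). Each pair (i,j) satisfies i < j and arr[i] > arr[j].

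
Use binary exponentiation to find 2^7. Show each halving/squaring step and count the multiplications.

Computing 2^7 by squaring (build up from 2^1; each line after the first costs one multiplication):

2^1 = 2
2^2 = (2^1)^2 = 2^2 = 4
2^3 = 2 * 2^2 = 2 * 4 = 8
2^6 = (2^3)^2 = 8^2 = 64
2^7 = 2 * 2^6 = 2 * 64 = 128

Result: 128
Multiplications needed: 4 (4 lines after 2^1)

2^7 = 128. Using exponentiation by squaring, this requires 4 multiplications. The key idea: if the exponent is even, square the half-power; if odd, multiply by the base once.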